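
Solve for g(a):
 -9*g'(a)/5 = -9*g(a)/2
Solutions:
 g(a) = C1*exp(5*a/2)


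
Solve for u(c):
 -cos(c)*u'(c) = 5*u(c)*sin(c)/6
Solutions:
 u(c) = C1*cos(c)^(5/6)


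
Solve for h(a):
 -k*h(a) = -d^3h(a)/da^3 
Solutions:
 h(a) = C1*exp(a*k^(1/3)) + C2*exp(a*k^(1/3)*(-1 + sqrt(3)*I)/2) + C3*exp(-a*k^(1/3)*(1 + sqrt(3)*I)/2)


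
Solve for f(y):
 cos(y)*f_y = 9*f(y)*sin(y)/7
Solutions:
 f(y) = C1/cos(y)^(9/7)


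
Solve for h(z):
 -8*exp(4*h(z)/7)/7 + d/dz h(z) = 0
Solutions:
 h(z) = 7*log(-(-1/(C1 + 32*z))^(1/4)) + 7*log(7)/2
 h(z) = 7*log(-1/(C1 + 32*z))/4 + 7*log(7)/2
 h(z) = 7*log(-I*(-1/(C1 + 32*z))^(1/4)) + 7*log(7)/2
 h(z) = 7*log(I*(-1/(C1 + 32*z))^(1/4)) + 7*log(7)/2


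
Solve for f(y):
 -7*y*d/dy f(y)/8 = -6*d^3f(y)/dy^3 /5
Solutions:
 f(y) = C1 + Integral(C2*airyai(35^(1/3)*6^(2/3)*y/12) + C3*airybi(35^(1/3)*6^(2/3)*y/12), y)


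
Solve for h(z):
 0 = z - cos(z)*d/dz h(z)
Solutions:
 h(z) = C1 + Integral(z/cos(z), z)


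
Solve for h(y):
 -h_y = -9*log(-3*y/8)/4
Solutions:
 h(y) = C1 + 9*y*log(-y)/4 + 9*y*(-3*log(2) - 1 + log(3))/4


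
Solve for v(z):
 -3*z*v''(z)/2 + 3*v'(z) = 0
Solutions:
 v(z) = C1 + C2*z^3


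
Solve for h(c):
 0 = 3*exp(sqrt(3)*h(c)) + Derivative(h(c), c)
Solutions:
 h(c) = sqrt(3)*(2*log(1/(C1 + 3*c)) - log(3))/6


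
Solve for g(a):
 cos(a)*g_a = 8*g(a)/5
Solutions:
 g(a) = C1*(sin(a) + 1)^(4/5)/(sin(a) - 1)^(4/5)


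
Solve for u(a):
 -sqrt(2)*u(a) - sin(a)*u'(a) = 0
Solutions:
 u(a) = C1*(cos(a) + 1)^(sqrt(2)/2)/(cos(a) - 1)^(sqrt(2)/2)


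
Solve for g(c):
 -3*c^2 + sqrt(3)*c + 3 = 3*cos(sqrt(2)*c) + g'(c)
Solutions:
 g(c) = C1 - c^3 + sqrt(3)*c^2/2 + 3*c - 3*sqrt(2)*sin(sqrt(2)*c)/2


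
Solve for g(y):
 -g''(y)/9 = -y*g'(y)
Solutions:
 g(y) = C1 + C2*erfi(3*sqrt(2)*y/2)


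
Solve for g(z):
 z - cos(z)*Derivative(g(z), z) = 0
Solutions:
 g(z) = C1 + Integral(z/cos(z), z)


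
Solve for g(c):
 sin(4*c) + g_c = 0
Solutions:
 g(c) = C1 + cos(4*c)/4


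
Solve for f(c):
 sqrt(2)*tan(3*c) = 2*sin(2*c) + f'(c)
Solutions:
 f(c) = C1 - sqrt(2)*log(cos(3*c))/3 + cos(2*c)


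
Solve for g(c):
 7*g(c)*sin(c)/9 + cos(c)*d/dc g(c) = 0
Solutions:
 g(c) = C1*cos(c)^(7/9)


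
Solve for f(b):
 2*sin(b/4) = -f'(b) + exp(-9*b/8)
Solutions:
 f(b) = C1 + 8*cos(b/4) - 8*exp(-9*b/8)/9


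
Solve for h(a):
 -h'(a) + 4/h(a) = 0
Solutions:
 h(a) = -sqrt(C1 + 8*a)
 h(a) = sqrt(C1 + 8*a)


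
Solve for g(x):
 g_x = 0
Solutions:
 g(x) = C1


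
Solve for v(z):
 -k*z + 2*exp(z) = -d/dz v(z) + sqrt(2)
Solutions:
 v(z) = C1 + k*z^2/2 + sqrt(2)*z - 2*exp(z)


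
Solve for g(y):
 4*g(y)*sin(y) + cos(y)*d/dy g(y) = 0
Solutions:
 g(y) = C1*cos(y)^4


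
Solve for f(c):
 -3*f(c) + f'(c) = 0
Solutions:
 f(c) = C1*exp(3*c)


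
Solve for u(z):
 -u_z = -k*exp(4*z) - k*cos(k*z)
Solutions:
 u(z) = C1 + k*exp(4*z)/4 + sin(k*z)


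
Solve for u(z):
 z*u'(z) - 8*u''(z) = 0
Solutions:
 u(z) = C1 + C2*erfi(z/4)


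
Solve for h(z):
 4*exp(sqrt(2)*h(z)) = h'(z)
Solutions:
 h(z) = sqrt(2)*(2*log(-1/(C1 + 4*z)) - log(2))/4


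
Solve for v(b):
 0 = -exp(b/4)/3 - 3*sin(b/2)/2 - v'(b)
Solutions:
 v(b) = C1 - 4*exp(b/4)/3 + 3*cos(b/2)


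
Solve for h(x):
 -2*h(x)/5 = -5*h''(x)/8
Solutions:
 h(x) = C1*exp(-4*x/5) + C2*exp(4*x/5)


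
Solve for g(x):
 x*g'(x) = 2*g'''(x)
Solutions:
 g(x) = C1 + Integral(C2*airyai(2^(2/3)*x/2) + C3*airybi(2^(2/3)*x/2), x)


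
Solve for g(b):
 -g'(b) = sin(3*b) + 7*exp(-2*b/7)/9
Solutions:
 g(b) = C1 + cos(3*b)/3 + 49*exp(-2*b/7)/18


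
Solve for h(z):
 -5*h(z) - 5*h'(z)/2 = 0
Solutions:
 h(z) = C1*exp(-2*z)


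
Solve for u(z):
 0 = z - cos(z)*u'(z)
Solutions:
 u(z) = C1 + Integral(z/cos(z), z)


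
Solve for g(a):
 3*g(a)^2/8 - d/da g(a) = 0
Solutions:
 g(a) = -8/(C1 + 3*a)


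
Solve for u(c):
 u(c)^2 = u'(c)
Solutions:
 u(c) = -1/(C1 + c)


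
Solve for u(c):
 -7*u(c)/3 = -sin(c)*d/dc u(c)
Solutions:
 u(c) = C1*(cos(c) - 1)^(7/6)/(cos(c) + 1)^(7/6)


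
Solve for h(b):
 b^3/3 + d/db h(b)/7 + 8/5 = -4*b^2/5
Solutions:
 h(b) = C1 - 7*b^4/12 - 28*b^3/15 - 56*b/5


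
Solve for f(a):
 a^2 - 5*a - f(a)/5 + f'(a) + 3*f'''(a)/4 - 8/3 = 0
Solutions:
 f(a) = C1*exp(10^(1/3)*a*(-5^(1/3)*(9 + sqrt(481))^(1/3) + 10*2^(1/3)/(9 + sqrt(481))^(1/3))/30)*sin(10^(1/3)*sqrt(3)*a*(10*2^(1/3)/(9 + sqrt(481))^(1/3) + 5^(1/3)*(9 + sqrt(481))^(1/3))/30) + C2*exp(10^(1/3)*a*(-5^(1/3)*(9 + sqrt(481))^(1/3) + 10*2^(1/3)/(9 + sqrt(481))^(1/3))/30)*cos(10^(1/3)*sqrt(3)*a*(10*2^(1/3)/(9 + sqrt(481))^(1/3) + 5^(1/3)*(9 + sqrt(481))^(1/3))/30) + C3*exp(-10^(1/3)*a*(-5^(1/3)*(9 + sqrt(481))^(1/3) + 10*2^(1/3)/(9 + sqrt(481))^(1/3))/15) + 5*a^2 + 25*a + 335/3


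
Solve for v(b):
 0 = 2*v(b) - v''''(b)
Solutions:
 v(b) = C1*exp(-2^(1/4)*b) + C2*exp(2^(1/4)*b) + C3*sin(2^(1/4)*b) + C4*cos(2^(1/4)*b)


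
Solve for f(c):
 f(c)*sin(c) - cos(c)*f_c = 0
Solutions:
 f(c) = C1/cos(c)


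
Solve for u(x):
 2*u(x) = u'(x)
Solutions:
 u(x) = C1*exp(2*x)


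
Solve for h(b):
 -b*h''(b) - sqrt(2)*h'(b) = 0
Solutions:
 h(b) = C1 + C2*b^(1 - sqrt(2))


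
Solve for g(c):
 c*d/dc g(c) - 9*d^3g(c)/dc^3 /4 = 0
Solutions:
 g(c) = C1 + Integral(C2*airyai(2^(2/3)*3^(1/3)*c/3) + C3*airybi(2^(2/3)*3^(1/3)*c/3), c)


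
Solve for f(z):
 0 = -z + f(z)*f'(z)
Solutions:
 f(z) = -sqrt(C1 + z^2)
 f(z) = sqrt(C1 + z^2)


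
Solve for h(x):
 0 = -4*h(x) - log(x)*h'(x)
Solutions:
 h(x) = C1*exp(-4*li(x))


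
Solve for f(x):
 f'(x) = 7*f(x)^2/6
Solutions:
 f(x) = -6/(C1 + 7*x)


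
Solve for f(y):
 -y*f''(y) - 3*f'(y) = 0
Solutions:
 f(y) = C1 + C2/y^2


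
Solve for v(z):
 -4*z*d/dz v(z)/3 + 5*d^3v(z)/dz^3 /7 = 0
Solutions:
 v(z) = C1 + Integral(C2*airyai(15^(2/3)*28^(1/3)*z/15) + C3*airybi(15^(2/3)*28^(1/3)*z/15), z)


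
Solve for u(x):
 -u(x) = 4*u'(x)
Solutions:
 u(x) = C1*exp(-x/4)


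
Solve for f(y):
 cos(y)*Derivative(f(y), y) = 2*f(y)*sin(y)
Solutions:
 f(y) = C1/cos(y)^2


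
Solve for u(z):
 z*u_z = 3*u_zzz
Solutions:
 u(z) = C1 + Integral(C2*airyai(3^(2/3)*z/3) + C3*airybi(3^(2/3)*z/3), z)


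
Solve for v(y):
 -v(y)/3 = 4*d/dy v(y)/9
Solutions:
 v(y) = C1*exp(-3*y/4)


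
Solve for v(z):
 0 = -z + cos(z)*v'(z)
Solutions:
 v(z) = C1 + Integral(z/cos(z), z)


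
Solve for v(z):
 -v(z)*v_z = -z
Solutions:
 v(z) = -sqrt(C1 + z^2)
 v(z) = sqrt(C1 + z^2)


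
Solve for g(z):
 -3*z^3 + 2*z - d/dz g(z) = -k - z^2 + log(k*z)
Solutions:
 g(z) = C1 - 3*z^4/4 + z^3/3 + z^2 + z*(k + 1) - z*log(k*z)


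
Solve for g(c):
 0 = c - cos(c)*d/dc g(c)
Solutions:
 g(c) = C1 + Integral(c/cos(c), c)


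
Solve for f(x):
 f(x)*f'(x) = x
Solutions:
 f(x) = -sqrt(C1 + x^2)
 f(x) = sqrt(C1 + x^2)


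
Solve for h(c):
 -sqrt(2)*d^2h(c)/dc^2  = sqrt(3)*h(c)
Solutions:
 h(c) = C1*sin(2^(3/4)*3^(1/4)*c/2) + C2*cos(2^(3/4)*3^(1/4)*c/2)


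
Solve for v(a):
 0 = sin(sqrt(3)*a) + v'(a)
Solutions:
 v(a) = C1 + sqrt(3)*cos(sqrt(3)*a)/3


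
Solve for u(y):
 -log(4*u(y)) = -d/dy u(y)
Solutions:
 -Integral(1/(log(_y) + 2*log(2)), (_y, u(y))) = C1 - y


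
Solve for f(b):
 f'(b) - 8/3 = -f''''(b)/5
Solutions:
 f(b) = C1 + C4*exp(-5^(1/3)*b) + 8*b/3 + (C2*sin(sqrt(3)*5^(1/3)*b/2) + C3*cos(sqrt(3)*5^(1/3)*b/2))*exp(5^(1/3)*b/2)


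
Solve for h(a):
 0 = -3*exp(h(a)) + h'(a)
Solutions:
 h(a) = log(-1/(C1 + 3*a))


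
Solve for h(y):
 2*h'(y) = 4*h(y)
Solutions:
 h(y) = C1*exp(2*y)


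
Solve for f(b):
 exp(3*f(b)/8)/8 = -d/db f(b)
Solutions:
 f(b) = 8*log((-2*3^(2/3)/3 - 2*3^(1/6)*I)*(1/(C1 + b))^(1/3))
 f(b) = 8*log((-2*3^(2/3)/3 + 2*3^(1/6)*I)*(1/(C1 + b))^(1/3))
 f(b) = 8*log(1/(C1 + 3*b))/3 + 16*log(2)


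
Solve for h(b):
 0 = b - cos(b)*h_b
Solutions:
 h(b) = C1 + Integral(b/cos(b), b)


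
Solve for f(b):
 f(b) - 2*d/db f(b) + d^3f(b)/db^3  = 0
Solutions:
 f(b) = C1*exp(b) + C2*exp(b*(-1 + sqrt(5))/2) + C3*exp(-b*(1 + sqrt(5))/2)


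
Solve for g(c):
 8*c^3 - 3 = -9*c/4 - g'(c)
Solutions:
 g(c) = C1 - 2*c^4 - 9*c^2/8 + 3*c


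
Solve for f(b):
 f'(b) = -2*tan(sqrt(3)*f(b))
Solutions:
 f(b) = sqrt(3)*(pi - asin(C1*exp(-2*sqrt(3)*b)))/3
 f(b) = sqrt(3)*asin(C1*exp(-2*sqrt(3)*b))/3


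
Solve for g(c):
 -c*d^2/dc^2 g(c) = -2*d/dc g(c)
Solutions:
 g(c) = C1 + C2*c^3


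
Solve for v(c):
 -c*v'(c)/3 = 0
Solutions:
 v(c) = C1


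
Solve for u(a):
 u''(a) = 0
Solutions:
 u(a) = C1 + C2*a


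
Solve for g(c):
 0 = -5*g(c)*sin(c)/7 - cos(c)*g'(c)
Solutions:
 g(c) = C1*cos(c)^(5/7)


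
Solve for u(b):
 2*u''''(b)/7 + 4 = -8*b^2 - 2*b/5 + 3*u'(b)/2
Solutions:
 u(b) = C1 + C4*exp(42^(1/3)*b/2) + 16*b^3/9 + 2*b^2/15 + 8*b/3 + (C2*sin(14^(1/3)*3^(5/6)*b/4) + C3*cos(14^(1/3)*3^(5/6)*b/4))*exp(-42^(1/3)*b/4)


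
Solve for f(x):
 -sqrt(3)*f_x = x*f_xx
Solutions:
 f(x) = C1 + C2*x^(1 - sqrt(3))


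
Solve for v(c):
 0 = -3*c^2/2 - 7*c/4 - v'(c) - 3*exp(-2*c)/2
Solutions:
 v(c) = C1 - c^3/2 - 7*c^2/8 + 3*exp(-2*c)/4


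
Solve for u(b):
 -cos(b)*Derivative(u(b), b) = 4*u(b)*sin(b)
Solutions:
 u(b) = C1*cos(b)^4


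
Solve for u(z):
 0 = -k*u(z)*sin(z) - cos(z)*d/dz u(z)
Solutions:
 u(z) = C1*exp(k*log(cos(z)))


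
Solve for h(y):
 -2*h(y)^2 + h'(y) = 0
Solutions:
 h(y) = -1/(C1 + 2*y)


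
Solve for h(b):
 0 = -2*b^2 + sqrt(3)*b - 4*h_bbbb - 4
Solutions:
 h(b) = C1 + C2*b + C3*b^2 + C4*b^3 - b^6/720 + sqrt(3)*b^5/480 - b^4/24


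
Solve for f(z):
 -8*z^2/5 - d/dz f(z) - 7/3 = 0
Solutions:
 f(z) = C1 - 8*z^3/15 - 7*z/3


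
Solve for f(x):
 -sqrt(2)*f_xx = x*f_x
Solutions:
 f(x) = C1 + C2*erf(2^(1/4)*x/2)


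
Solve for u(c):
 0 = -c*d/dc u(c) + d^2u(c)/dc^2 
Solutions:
 u(c) = C1 + C2*erfi(sqrt(2)*c/2)


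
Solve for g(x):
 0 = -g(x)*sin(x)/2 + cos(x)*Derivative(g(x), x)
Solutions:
 g(x) = C1/sqrt(cos(x))


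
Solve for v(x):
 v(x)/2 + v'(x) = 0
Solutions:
 v(x) = C1*exp(-x/2)


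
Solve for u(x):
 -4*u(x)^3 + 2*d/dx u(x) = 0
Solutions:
 u(x) = -sqrt(2)*sqrt(-1/(C1 + 2*x))/2
 u(x) = sqrt(2)*sqrt(-1/(C1 + 2*x))/2


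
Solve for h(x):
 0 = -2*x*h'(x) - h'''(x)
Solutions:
 h(x) = C1 + Integral(C2*airyai(-2^(1/3)*x) + C3*airybi(-2^(1/3)*x), x)


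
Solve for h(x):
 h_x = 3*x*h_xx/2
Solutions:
 h(x) = C1 + C2*x^(5/3)


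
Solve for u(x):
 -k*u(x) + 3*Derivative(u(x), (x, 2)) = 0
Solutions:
 u(x) = C1*exp(-sqrt(3)*sqrt(k)*x/3) + C2*exp(sqrt(3)*sqrt(k)*x/3)


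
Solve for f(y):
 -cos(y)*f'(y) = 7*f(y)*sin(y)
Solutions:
 f(y) = C1*cos(y)^7


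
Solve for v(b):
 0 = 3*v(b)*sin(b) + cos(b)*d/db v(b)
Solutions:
 v(b) = C1*cos(b)^3


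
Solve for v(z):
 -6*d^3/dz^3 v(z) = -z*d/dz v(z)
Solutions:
 v(z) = C1 + Integral(C2*airyai(6^(2/3)*z/6) + C3*airybi(6^(2/3)*z/6), z)


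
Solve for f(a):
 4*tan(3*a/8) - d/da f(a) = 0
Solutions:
 f(a) = C1 - 32*log(cos(3*a/8))/3


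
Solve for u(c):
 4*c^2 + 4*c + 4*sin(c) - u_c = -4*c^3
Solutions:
 u(c) = C1 + c^4 + 4*c^3/3 + 2*c^2 - 4*cos(c)


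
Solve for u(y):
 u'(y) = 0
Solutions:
 u(y) = C1


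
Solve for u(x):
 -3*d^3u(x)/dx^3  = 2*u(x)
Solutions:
 u(x) = C3*exp(-2^(1/3)*3^(2/3)*x/3) + (C1*sin(2^(1/3)*3^(1/6)*x/2) + C2*cos(2^(1/3)*3^(1/6)*x/2))*exp(2^(1/3)*3^(2/3)*x/6)


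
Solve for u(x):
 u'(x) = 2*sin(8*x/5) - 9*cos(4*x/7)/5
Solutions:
 u(x) = C1 - 63*sin(4*x/7)/20 - 5*cos(8*x/5)/4


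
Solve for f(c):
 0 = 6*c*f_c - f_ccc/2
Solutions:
 f(c) = C1 + Integral(C2*airyai(12^(1/3)*c) + C3*airybi(12^(1/3)*c), c)


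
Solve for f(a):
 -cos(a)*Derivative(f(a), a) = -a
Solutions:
 f(a) = C1 + Integral(a/cos(a), a)


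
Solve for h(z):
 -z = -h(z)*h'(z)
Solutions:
 h(z) = -sqrt(C1 + z^2)
 h(z) = sqrt(C1 + z^2)


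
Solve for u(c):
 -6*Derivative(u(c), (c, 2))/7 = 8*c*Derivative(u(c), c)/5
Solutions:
 u(c) = C1 + C2*erf(sqrt(210)*c/15)


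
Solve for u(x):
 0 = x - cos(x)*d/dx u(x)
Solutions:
 u(x) = C1 + Integral(x/cos(x), x)


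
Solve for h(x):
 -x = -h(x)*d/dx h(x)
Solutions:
 h(x) = -sqrt(C1 + x^2)
 h(x) = sqrt(C1 + x^2)


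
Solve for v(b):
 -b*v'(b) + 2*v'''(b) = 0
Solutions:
 v(b) = C1 + Integral(C2*airyai(2^(2/3)*b/2) + C3*airybi(2^(2/3)*b/2), b)


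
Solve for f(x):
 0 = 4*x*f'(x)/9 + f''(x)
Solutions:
 f(x) = C1 + C2*erf(sqrt(2)*x/3)


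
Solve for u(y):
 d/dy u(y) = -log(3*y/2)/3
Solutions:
 u(y) = C1 - y*log(y)/3 - y*log(3)/3 + y*log(2)/3 + y/3


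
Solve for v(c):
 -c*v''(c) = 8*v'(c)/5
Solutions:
 v(c) = C1 + C2/c^(3/5)


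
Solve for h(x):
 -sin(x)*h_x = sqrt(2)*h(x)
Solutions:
 h(x) = C1*(cos(x) + 1)^(sqrt(2)/2)/(cos(x) - 1)^(sqrt(2)/2)


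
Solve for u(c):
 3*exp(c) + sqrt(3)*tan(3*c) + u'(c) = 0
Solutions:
 u(c) = C1 - 3*exp(c) + sqrt(3)*log(cos(3*c))/3


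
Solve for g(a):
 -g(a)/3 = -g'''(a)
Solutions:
 g(a) = C3*exp(3^(2/3)*a/3) + (C1*sin(3^(1/6)*a/2) + C2*cos(3^(1/6)*a/2))*exp(-3^(2/3)*a/6)


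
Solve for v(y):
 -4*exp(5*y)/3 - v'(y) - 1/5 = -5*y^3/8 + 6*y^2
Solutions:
 v(y) = C1 + 5*y^4/32 - 2*y^3 - y/5 - 4*exp(5*y)/15


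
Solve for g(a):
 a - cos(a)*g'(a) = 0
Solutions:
 g(a) = C1 + Integral(a/cos(a), a)


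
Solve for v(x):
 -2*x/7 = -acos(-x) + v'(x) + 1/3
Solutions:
 v(x) = C1 - x^2/7 + x*acos(-x) - x/3 + sqrt(1 - x^2)


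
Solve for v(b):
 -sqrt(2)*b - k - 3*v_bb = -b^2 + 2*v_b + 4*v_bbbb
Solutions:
 v(b) = C1 + C4*exp(-b/2) + b^3/6 - 3*b^2/4 - sqrt(2)*b^2/4 - b*k/2 + 3*sqrt(2)*b/4 + 9*b/4 + (C2*sin(sqrt(15)*b/4) + C3*cos(sqrt(15)*b/4))*exp(b/4)


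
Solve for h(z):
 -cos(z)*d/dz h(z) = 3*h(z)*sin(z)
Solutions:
 h(z) = C1*cos(z)^3


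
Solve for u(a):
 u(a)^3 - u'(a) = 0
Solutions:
 u(a) = -sqrt(2)*sqrt(-1/(C1 + a))/2
 u(a) = sqrt(2)*sqrt(-1/(C1 + a))/2


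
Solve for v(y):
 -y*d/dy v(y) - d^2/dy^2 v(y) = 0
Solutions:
 v(y) = C1 + C2*erf(sqrt(2)*y/2)


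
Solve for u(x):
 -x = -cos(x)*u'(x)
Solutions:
 u(x) = C1 + Integral(x/cos(x), x)


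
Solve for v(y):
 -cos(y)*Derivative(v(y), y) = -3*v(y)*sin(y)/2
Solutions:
 v(y) = C1/cos(y)^(3/2)


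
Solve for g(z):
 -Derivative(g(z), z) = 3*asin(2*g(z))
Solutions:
 Integral(1/asin(2*_y), (_y, g(z))) = C1 - 3*z


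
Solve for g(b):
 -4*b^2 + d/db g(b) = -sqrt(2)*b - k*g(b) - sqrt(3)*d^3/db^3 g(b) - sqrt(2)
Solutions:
 g(b) = C1*exp(b*(-2^(2/3)*3^(1/6)*(9*k + sqrt(81*k^2 + 4*sqrt(3)))^(1/3) + 2*6^(1/3)/(9*k + sqrt(81*k^2 + 4*sqrt(3)))^(1/3))/6) + C2*exp(b*(2^(2/3)*3^(1/6)*(9*k + sqrt(81*k^2 + 4*sqrt(3)))^(1/3) - 6^(2/3)*I*(9*k + sqrt(81*k^2 + 4*sqrt(3)))^(1/3) + 16*sqrt(3)/((9*k + sqrt(81*k^2 + 4*sqrt(3)))^(1/3)*(-2^(2/3)*3^(1/6) + 6^(2/3)*I)))/12) + C3*exp(b*(2^(2/3)*3^(1/6)*(9*k + sqrt(81*k^2 + 4*sqrt(3)))^(1/3) + 6^(2/3)*I*(9*k + sqrt(81*k^2 + 4*sqrt(3)))^(1/3) - 16*sqrt(3)/((9*k + sqrt(81*k^2 + 4*sqrt(3)))^(1/3)*(2^(2/3)*3^(1/6) + 6^(2/3)*I)))/12) + 4*b^2/k - sqrt(2)*b/k - 8*b/k^2 - sqrt(2)/k + sqrt(2)/k^2 + 8/k^3


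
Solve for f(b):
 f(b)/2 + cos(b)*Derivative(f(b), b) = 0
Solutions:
 f(b) = C1*(sin(b) - 1)^(1/4)/(sin(b) + 1)^(1/4)


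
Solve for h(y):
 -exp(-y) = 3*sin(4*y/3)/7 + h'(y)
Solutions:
 h(y) = C1 + 9*cos(4*y/3)/28 + exp(-y)


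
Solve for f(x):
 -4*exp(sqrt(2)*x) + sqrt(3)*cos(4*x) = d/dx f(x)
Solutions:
 f(x) = C1 - 2*sqrt(2)*exp(sqrt(2)*x) + sqrt(3)*sin(4*x)/4


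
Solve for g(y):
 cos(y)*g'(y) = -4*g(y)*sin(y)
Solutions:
 g(y) = C1*cos(y)^4


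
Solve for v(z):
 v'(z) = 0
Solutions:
 v(z) = C1


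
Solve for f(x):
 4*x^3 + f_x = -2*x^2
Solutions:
 f(x) = C1 - x^4 - 2*x^3/3


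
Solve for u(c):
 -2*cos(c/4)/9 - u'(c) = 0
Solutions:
 u(c) = C1 - 8*sin(c/4)/9


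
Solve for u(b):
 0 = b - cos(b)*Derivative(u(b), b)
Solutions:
 u(b) = C1 + Integral(b/cos(b), b)


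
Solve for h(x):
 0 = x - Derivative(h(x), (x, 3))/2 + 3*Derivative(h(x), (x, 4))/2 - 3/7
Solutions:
 h(x) = C1 + C2*x + C3*x^2 + C4*exp(x/3) + x^4/12 + 6*x^3/7


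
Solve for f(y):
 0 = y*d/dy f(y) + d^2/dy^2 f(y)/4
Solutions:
 f(y) = C1 + C2*erf(sqrt(2)*y)


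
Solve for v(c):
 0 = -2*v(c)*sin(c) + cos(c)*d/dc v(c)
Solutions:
 v(c) = C1/cos(c)^2


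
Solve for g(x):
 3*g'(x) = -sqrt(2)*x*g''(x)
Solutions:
 g(x) = C1 + C2*x^(1 - 3*sqrt(2)/2)


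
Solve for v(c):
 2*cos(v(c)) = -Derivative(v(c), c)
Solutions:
 v(c) = pi - asin((C1 + exp(4*c))/(C1 - exp(4*c)))
 v(c) = asin((C1 + exp(4*c))/(C1 - exp(4*c)))


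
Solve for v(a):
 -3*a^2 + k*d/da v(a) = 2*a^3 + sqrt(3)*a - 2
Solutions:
 v(a) = C1 + a^4/(2*k) + a^3/k + sqrt(3)*a^2/(2*k) - 2*a/k


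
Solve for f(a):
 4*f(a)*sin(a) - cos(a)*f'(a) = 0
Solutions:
 f(a) = C1/cos(a)^4


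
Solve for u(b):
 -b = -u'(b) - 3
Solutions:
 u(b) = C1 + b^2/2 - 3*b


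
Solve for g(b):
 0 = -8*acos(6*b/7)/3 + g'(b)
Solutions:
 g(b) = C1 + 8*b*acos(6*b/7)/3 - 4*sqrt(49 - 36*b^2)/9


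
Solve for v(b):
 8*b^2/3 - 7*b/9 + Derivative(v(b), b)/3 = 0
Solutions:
 v(b) = C1 - 8*b^3/3 + 7*b^2/6


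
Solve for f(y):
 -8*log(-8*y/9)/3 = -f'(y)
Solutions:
 f(y) = C1 + 8*y*log(-y)/3 + y*(-16*log(3)/3 - 8/3 + 8*log(2))


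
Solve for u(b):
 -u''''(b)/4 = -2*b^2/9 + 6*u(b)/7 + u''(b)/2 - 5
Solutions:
 u(b) = 7*b^2/27 + (C1*sin(14^(3/4)*3^(1/4)*b*cos(atan(sqrt(119)/7)/2)/7) + C2*cos(14^(3/4)*3^(1/4)*b*cos(atan(sqrt(119)/7)/2)/7))*exp(-14^(3/4)*3^(1/4)*b*sin(atan(sqrt(119)/7)/2)/7) + (C3*sin(14^(3/4)*3^(1/4)*b*cos(atan(sqrt(119)/7)/2)/7) + C4*cos(14^(3/4)*3^(1/4)*b*cos(atan(sqrt(119)/7)/2)/7))*exp(14^(3/4)*3^(1/4)*b*sin(atan(sqrt(119)/7)/2)/7) + 448/81


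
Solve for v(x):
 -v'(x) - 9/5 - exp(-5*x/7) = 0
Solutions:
 v(x) = C1 - 9*x/5 + 7*exp(-5*x/7)/5


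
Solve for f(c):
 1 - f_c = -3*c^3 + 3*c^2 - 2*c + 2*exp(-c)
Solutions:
 f(c) = C1 + 3*c^4/4 - c^3 + c^2 + c + 2*exp(-c)


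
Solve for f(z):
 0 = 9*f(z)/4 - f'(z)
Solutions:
 f(z) = C1*exp(9*z/4)


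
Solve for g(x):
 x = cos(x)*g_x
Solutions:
 g(x) = C1 + Integral(x/cos(x), x)


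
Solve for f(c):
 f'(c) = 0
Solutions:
 f(c) = C1


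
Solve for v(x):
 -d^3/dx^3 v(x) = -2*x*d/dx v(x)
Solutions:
 v(x) = C1 + Integral(C2*airyai(2^(1/3)*x) + C3*airybi(2^(1/3)*x), x)


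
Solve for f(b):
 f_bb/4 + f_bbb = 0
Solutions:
 f(b) = C1 + C2*b + C3*exp(-b/4)


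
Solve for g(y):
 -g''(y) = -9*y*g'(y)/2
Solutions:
 g(y) = C1 + C2*erfi(3*y/2)


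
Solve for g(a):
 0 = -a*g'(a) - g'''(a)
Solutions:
 g(a) = C1 + Integral(C2*airyai(-a) + C3*airybi(-a), a)


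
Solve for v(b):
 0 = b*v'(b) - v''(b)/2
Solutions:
 v(b) = C1 + C2*erfi(b)


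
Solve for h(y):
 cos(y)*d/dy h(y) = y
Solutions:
 h(y) = C1 + Integral(y/cos(y), y)


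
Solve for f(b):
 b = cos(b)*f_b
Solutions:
 f(b) = C1 + Integral(b/cos(b), b)


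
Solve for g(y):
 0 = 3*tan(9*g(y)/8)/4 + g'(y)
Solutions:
 g(y) = -8*asin(C1*exp(-27*y/32))/9 + 8*pi/9
 g(y) = 8*asin(C1*exp(-27*y/32))/9


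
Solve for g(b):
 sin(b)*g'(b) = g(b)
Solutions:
 g(b) = C1*sqrt(cos(b) - 1)/sqrt(cos(b) + 1)


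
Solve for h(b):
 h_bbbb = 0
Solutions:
 h(b) = C1 + C2*b + C3*b^2 + C4*b^3


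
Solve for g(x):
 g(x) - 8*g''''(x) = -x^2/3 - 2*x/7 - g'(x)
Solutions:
 g(x) = C1*exp(x*(-2^(2/3)*(47 + 3*sqrt(249))^(1/3) + 4*2^(1/3)/(47 + 3*sqrt(249))^(1/3) + 4)/24)*sin(2^(1/3)*sqrt(3)*x*(4/(47 + 3*sqrt(249))^(1/3) + 2^(1/3)*(47 + 3*sqrt(249))^(1/3))/24) + C2*exp(x*(-2^(2/3)*(47 + 3*sqrt(249))^(1/3) + 4*2^(1/3)/(47 + 3*sqrt(249))^(1/3) + 4)/24)*cos(2^(1/3)*sqrt(3)*x*(4/(47 + 3*sqrt(249))^(1/3) + 2^(1/3)*(47 + 3*sqrt(249))^(1/3))/24) + C3*exp(-x/2) + C4*exp(x*(-4*2^(1/3)/(47 + 3*sqrt(249))^(1/3) + 2 + 2^(2/3)*(47 + 3*sqrt(249))^(1/3))/12) - x^2/3 + 8*x/21 - 8/21


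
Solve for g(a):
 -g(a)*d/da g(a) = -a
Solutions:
 g(a) = -sqrt(C1 + a^2)
 g(a) = sqrt(C1 + a^2)


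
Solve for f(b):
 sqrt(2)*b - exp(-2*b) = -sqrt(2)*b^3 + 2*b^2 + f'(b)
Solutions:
 f(b) = C1 + sqrt(2)*b^4/4 - 2*b^3/3 + sqrt(2)*b^2/2 + exp(-2*b)/2


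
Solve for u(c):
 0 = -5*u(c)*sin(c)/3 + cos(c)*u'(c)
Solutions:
 u(c) = C1/cos(c)^(5/3)


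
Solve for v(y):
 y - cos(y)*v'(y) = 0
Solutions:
 v(y) = C1 + Integral(y/cos(y), y)


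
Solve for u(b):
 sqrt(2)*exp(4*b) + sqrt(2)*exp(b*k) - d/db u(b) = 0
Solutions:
 u(b) = C1 + sqrt(2)*exp(4*b)/4 + sqrt(2)*exp(b*k)/k


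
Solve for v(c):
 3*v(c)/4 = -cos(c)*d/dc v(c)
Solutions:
 v(c) = C1*(sin(c) - 1)^(3/8)/(sin(c) + 1)^(3/8)


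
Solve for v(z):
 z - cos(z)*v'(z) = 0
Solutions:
 v(z) = C1 + Integral(z/cos(z), z)


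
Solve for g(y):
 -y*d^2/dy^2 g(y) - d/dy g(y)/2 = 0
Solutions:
 g(y) = C1 + C2*sqrt(y)


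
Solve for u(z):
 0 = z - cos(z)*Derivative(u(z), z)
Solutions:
 u(z) = C1 + Integral(z/cos(z), z)


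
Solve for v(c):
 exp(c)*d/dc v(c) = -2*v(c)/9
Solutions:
 v(c) = C1*exp(2*exp(-c)/9)


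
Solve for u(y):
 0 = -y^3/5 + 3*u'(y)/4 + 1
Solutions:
 u(y) = C1 + y^4/15 - 4*y/3


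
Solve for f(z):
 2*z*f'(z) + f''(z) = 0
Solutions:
 f(z) = C1 + C2*erf(z)


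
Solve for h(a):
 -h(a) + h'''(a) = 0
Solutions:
 h(a) = C3*exp(a) + (C1*sin(sqrt(3)*a/2) + C2*cos(sqrt(3)*a/2))*exp(-a/2)


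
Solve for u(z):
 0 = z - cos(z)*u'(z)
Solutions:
 u(z) = C1 + Integral(z/cos(z), z)


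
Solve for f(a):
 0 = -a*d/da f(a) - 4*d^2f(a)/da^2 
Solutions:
 f(a) = C1 + C2*erf(sqrt(2)*a/4)


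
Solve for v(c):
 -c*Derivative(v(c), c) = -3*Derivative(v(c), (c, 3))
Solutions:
 v(c) = C1 + Integral(C2*airyai(3^(2/3)*c/3) + C3*airybi(3^(2/3)*c/3), c)


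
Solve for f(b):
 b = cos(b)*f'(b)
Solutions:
 f(b) = C1 + Integral(b/cos(b), b)


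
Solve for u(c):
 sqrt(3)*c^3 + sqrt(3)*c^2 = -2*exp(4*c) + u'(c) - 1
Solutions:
 u(c) = C1 + sqrt(3)*c^4/4 + sqrt(3)*c^3/3 + c + exp(4*c)/2


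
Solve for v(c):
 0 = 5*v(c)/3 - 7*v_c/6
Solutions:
 v(c) = C1*exp(10*c/7)


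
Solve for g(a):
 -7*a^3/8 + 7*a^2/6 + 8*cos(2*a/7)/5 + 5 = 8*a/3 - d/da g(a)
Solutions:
 g(a) = C1 + 7*a^4/32 - 7*a^3/18 + 4*a^2/3 - 5*a - 28*sin(2*a/7)/5


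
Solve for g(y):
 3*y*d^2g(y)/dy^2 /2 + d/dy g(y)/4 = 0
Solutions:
 g(y) = C1 + C2*y^(5/6)


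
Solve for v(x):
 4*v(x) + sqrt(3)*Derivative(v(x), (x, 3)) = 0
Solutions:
 v(x) = C3*exp(-2^(2/3)*3^(5/6)*x/3) + (C1*sin(2^(2/3)*3^(1/3)*x/2) + C2*cos(2^(2/3)*3^(1/3)*x/2))*exp(2^(2/3)*3^(5/6)*x/6)


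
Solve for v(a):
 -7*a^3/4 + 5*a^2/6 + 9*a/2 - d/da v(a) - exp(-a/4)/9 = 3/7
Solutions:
 v(a) = C1 - 7*a^4/16 + 5*a^3/18 + 9*a^2/4 - 3*a/7 + 4*exp(-a/4)/9


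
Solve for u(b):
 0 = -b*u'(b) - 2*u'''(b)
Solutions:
 u(b) = C1 + Integral(C2*airyai(-2^(2/3)*b/2) + C3*airybi(-2^(2/3)*b/2), b)


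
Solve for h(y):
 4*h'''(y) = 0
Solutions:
 h(y) = C1 + C2*y + C3*y^2


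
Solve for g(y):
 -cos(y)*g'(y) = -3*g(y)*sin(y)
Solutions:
 g(y) = C1/cos(y)^3


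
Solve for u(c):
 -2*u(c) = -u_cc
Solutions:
 u(c) = C1*exp(-sqrt(2)*c) + C2*exp(sqrt(2)*c)


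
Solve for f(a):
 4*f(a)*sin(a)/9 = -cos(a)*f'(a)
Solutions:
 f(a) = C1*cos(a)^(4/9)


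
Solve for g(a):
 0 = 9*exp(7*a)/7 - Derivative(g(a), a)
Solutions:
 g(a) = C1 + 9*exp(7*a)/49


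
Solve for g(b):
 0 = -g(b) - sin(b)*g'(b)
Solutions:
 g(b) = C1*sqrt(cos(b) + 1)/sqrt(cos(b) - 1)


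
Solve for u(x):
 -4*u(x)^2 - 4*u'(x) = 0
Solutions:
 u(x) = 1/(C1 + x)


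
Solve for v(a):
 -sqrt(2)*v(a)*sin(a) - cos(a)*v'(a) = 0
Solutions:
 v(a) = C1*cos(a)^(sqrt(2))


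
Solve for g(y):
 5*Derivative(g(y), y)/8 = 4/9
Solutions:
 g(y) = C1 + 32*y/45


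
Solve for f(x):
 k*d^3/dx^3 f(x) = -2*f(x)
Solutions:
 f(x) = C1*exp(2^(1/3)*x*(-1/k)^(1/3)) + C2*exp(2^(1/3)*x*(-1/k)^(1/3)*(-1 + sqrt(3)*I)/2) + C3*exp(-2^(1/3)*x*(-1/k)^(1/3)*(1 + sqrt(3)*I)/2)


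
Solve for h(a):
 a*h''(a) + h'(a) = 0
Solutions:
 h(a) = C1 + C2*log(a)


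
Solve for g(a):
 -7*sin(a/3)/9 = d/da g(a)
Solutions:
 g(a) = C1 + 7*cos(a/3)/3


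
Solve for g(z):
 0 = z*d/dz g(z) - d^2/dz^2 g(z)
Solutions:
 g(z) = C1 + C2*erfi(sqrt(2)*z/2)


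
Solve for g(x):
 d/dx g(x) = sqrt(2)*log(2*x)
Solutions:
 g(x) = C1 + sqrt(2)*x*log(x) - sqrt(2)*x + sqrt(2)*x*log(2)


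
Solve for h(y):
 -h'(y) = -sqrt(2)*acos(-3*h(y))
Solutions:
 Integral(1/acos(-3*_y), (_y, h(y))) = C1 + sqrt(2)*y


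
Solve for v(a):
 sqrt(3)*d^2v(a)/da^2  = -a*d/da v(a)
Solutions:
 v(a) = C1 + C2*erf(sqrt(2)*3^(3/4)*a/6)


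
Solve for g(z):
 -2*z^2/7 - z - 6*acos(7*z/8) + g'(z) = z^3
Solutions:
 g(z) = C1 + z^4/4 + 2*z^3/21 + z^2/2 + 6*z*acos(7*z/8) - 6*sqrt(64 - 49*z^2)/7


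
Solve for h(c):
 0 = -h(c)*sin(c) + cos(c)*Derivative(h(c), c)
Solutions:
 h(c) = C1/cos(c)


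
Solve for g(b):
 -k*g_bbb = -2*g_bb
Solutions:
 g(b) = C1 + C2*b + C3*exp(2*b/k)


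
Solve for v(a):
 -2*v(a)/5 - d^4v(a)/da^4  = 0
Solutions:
 v(a) = (C1*sin(10^(3/4)*a/10) + C2*cos(10^(3/4)*a/10))*exp(-10^(3/4)*a/10) + (C3*sin(10^(3/4)*a/10) + C4*cos(10^(3/4)*a/10))*exp(10^(3/4)*a/10)


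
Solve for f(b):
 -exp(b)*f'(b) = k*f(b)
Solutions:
 f(b) = C1*exp(k*exp(-b))


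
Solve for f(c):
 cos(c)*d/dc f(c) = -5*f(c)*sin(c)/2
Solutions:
 f(c) = C1*cos(c)^(5/2)


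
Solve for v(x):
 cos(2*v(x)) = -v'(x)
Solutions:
 v(x) = -asin((C1 + exp(4*x))/(C1 - exp(4*x)))/2 + pi/2
 v(x) = asin((C1 + exp(4*x))/(C1 - exp(4*x)))/2


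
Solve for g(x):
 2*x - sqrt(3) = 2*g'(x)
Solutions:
 g(x) = C1 + x^2/2 - sqrt(3)*x/2


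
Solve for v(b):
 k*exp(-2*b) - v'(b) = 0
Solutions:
 v(b) = C1 - k*exp(-2*b)/2


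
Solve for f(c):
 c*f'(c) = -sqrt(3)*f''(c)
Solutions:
 f(c) = C1 + C2*erf(sqrt(2)*3^(3/4)*c/6)


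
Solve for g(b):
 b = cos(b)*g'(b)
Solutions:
 g(b) = C1 + Integral(b/cos(b), b)


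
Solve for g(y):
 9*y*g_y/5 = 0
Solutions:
 g(y) = C1


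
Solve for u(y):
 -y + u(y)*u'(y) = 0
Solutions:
 u(y) = -sqrt(C1 + y^2)
 u(y) = sqrt(C1 + y^2)


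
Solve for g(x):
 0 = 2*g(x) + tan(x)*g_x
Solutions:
 g(x) = C1/sin(x)^2


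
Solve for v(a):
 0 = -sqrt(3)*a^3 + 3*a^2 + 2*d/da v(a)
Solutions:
 v(a) = C1 + sqrt(3)*a^4/8 - a^3/2


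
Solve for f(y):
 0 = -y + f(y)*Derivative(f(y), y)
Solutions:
 f(y) = -sqrt(C1 + y^2)
 f(y) = sqrt(C1 + y^2)


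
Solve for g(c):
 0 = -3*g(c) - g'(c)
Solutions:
 g(c) = C1*exp(-3*c)


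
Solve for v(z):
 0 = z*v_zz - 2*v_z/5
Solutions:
 v(z) = C1 + C2*z^(7/5)


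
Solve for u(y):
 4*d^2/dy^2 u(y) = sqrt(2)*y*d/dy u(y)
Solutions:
 u(y) = C1 + C2*erfi(2^(3/4)*y/4)


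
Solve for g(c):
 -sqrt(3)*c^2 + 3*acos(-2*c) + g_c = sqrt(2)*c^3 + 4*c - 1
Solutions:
 g(c) = C1 + sqrt(2)*c^4/4 + sqrt(3)*c^3/3 + 2*c^2 - 3*c*acos(-2*c) - c - 3*sqrt(1 - 4*c^2)/2


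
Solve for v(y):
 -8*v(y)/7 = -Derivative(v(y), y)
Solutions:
 v(y) = C1*exp(8*y/7)


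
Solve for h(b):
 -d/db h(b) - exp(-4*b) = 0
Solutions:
 h(b) = C1 + exp(-4*b)/4


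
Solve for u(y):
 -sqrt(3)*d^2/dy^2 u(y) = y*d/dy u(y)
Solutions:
 u(y) = C1 + C2*erf(sqrt(2)*3^(3/4)*y/6)


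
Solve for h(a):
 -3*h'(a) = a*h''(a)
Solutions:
 h(a) = C1 + C2/a^2


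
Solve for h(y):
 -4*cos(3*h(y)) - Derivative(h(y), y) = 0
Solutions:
 h(y) = -asin((C1 + exp(24*y))/(C1 - exp(24*y)))/3 + pi/3
 h(y) = asin((C1 + exp(24*y))/(C1 - exp(24*y)))/3


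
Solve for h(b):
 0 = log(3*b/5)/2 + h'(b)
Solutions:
 h(b) = C1 - b*log(b)/2 - b*log(3)/2 + b/2 + b*log(5)/2


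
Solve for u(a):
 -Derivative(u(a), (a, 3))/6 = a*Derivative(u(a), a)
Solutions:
 u(a) = C1 + Integral(C2*airyai(-6^(1/3)*a) + C3*airybi(-6^(1/3)*a), a)


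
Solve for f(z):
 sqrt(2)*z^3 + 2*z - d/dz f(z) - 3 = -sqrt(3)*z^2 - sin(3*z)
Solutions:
 f(z) = C1 + sqrt(2)*z^4/4 + sqrt(3)*z^3/3 + z^2 - 3*z - cos(3*z)/3


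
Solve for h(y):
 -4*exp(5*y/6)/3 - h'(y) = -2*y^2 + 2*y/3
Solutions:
 h(y) = C1 + 2*y^3/3 - y^2/3 - 8*exp(5*y/6)/5


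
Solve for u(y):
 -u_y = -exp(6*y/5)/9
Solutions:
 u(y) = C1 + 5*exp(6*y/5)/54


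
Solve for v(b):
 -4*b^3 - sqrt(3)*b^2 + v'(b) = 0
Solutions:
 v(b) = C1 + b^4 + sqrt(3)*b^3/3


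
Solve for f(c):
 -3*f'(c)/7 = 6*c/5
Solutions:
 f(c) = C1 - 7*c^2/5


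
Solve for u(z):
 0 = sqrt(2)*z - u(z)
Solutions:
 u(z) = sqrt(2)*z


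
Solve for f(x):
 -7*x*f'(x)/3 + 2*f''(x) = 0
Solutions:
 f(x) = C1 + C2*erfi(sqrt(21)*x/6)


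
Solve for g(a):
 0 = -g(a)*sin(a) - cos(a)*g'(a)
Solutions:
 g(a) = C1*cos(a)


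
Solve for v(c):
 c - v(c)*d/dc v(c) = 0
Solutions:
 v(c) = -sqrt(C1 + c^2)
 v(c) = sqrt(C1 + c^2)


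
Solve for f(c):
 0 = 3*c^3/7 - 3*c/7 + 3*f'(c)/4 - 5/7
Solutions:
 f(c) = C1 - c^4/7 + 2*c^2/7 + 20*c/21


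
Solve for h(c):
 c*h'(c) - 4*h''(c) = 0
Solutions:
 h(c) = C1 + C2*erfi(sqrt(2)*c/4)


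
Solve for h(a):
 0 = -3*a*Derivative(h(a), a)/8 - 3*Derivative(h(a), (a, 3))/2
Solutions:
 h(a) = C1 + Integral(C2*airyai(-2^(1/3)*a/2) + C3*airybi(-2^(1/3)*a/2), a)


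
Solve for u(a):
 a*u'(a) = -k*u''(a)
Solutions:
 u(a) = C1 + C2*sqrt(k)*erf(sqrt(2)*a*sqrt(1/k)/2)


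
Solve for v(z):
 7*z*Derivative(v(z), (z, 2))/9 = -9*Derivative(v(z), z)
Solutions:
 v(z) = C1 + C2/z^(74/7)


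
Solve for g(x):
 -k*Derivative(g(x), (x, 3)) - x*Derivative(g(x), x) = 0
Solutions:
 g(x) = C1 + Integral(C2*airyai(x*(-1/k)^(1/3)) + C3*airybi(x*(-1/k)^(1/3)), x)


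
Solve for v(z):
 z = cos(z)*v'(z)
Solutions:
 v(z) = C1 + Integral(z/cos(z), z)


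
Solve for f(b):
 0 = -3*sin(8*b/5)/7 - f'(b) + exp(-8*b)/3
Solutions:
 f(b) = C1 + 15*cos(8*b/5)/56 - exp(-8*b)/24


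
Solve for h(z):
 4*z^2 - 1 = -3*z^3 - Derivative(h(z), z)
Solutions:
 h(z) = C1 - 3*z^4/4 - 4*z^3/3 + z


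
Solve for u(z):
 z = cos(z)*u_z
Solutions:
 u(z) = C1 + Integral(z/cos(z), z)


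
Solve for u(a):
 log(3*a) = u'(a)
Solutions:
 u(a) = C1 + a*log(a) - a + a*log(3)


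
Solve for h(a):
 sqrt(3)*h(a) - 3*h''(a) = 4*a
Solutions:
 h(a) = C1*exp(-3^(3/4)*a/3) + C2*exp(3^(3/4)*a/3) + 4*sqrt(3)*a/3


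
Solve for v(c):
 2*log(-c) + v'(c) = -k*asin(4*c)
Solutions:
 v(c) = C1 - 2*c*log(-c) + 2*c - k*(c*asin(4*c) + sqrt(1 - 16*c^2)/4)


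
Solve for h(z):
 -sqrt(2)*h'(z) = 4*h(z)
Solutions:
 h(z) = C1*exp(-2*sqrt(2)*z)


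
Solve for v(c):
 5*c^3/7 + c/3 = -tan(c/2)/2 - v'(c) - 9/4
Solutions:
 v(c) = C1 - 5*c^4/28 - c^2/6 - 9*c/4 + log(cos(c/2))


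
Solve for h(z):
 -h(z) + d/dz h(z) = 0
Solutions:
 h(z) = C1*exp(z)


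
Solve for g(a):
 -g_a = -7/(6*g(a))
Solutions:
 g(a) = -sqrt(C1 + 21*a)/3
 g(a) = sqrt(C1 + 21*a)/3


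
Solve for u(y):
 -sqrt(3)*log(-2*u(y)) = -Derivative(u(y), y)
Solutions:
 -sqrt(3)*Integral(1/(log(-_y) + log(2)), (_y, u(y)))/3 = C1 - y


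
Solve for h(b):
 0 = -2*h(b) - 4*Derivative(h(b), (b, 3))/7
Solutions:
 h(b) = C3*exp(-2^(2/3)*7^(1/3)*b/2) + (C1*sin(2^(2/3)*sqrt(3)*7^(1/3)*b/4) + C2*cos(2^(2/3)*sqrt(3)*7^(1/3)*b/4))*exp(2^(2/3)*7^(1/3)*b/4)


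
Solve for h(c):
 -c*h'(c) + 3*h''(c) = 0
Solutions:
 h(c) = C1 + C2*erfi(sqrt(6)*c/6)


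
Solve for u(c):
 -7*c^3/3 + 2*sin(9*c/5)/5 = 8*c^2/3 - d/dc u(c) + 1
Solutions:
 u(c) = C1 + 7*c^4/12 + 8*c^3/9 + c + 2*cos(9*c/5)/9


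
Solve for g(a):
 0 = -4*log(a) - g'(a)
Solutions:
 g(a) = C1 - 4*a*log(a) + 4*a


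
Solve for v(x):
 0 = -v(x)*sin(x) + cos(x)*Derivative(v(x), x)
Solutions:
 v(x) = C1/cos(x)


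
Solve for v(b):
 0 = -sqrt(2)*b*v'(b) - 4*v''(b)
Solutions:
 v(b) = C1 + C2*erf(2^(3/4)*b/4)


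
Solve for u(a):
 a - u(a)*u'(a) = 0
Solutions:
 u(a) = -sqrt(C1 + a^2)
 u(a) = sqrt(C1 + a^2)


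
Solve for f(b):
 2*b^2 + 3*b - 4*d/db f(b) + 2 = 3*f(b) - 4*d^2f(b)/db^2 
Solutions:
 f(b) = C1*exp(-b/2) + C2*exp(3*b/2) + 2*b^2/3 - 7*b/9 + 94/27


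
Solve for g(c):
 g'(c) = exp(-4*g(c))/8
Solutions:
 g(c) = log(-I*(C1 + c/2)^(1/4))
 g(c) = log(I*(C1 + c/2)^(1/4))
 g(c) = log(-(C1 + c/2)^(1/4))
 g(c) = log(C1 + c/2)/4


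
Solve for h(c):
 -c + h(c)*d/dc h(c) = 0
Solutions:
 h(c) = -sqrt(C1 + c^2)
 h(c) = sqrt(C1 + c^2)


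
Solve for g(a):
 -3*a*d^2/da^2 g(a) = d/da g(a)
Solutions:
 g(a) = C1 + C2*a^(2/3)


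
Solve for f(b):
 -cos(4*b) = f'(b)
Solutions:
 f(b) = C1 - sin(4*b)/4


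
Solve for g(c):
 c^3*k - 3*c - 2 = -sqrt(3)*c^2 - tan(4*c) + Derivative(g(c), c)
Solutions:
 g(c) = C1 + c^4*k/4 + sqrt(3)*c^3/3 - 3*c^2/2 - 2*c - log(cos(4*c))/4


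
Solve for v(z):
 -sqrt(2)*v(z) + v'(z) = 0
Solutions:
 v(z) = C1*exp(sqrt(2)*z)


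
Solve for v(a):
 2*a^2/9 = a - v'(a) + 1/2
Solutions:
 v(a) = C1 - 2*a^3/27 + a^2/2 + a/2


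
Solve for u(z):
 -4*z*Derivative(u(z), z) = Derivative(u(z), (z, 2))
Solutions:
 u(z) = C1 + C2*erf(sqrt(2)*z)


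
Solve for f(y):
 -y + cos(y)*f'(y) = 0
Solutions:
 f(y) = C1 + Integral(y/cos(y), y)


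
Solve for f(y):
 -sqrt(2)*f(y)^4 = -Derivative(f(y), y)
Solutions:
 f(y) = (-1/(C1 + 3*sqrt(2)*y))^(1/3)
 f(y) = (-1/(C1 + sqrt(2)*y))^(1/3)*(-3^(2/3) - 3*3^(1/6)*I)/6
 f(y) = (-1/(C1 + sqrt(2)*y))^(1/3)*(-3^(2/3) + 3*3^(1/6)*I)/6


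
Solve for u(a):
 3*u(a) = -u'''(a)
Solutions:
 u(a) = C3*exp(-3^(1/3)*a) + (C1*sin(3^(5/6)*a/2) + C2*cos(3^(5/6)*a/2))*exp(3^(1/3)*a/2)


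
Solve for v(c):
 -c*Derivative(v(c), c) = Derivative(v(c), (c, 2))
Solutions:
 v(c) = C1 + C2*erf(sqrt(2)*c/2)


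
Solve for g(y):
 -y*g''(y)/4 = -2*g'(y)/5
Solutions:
 g(y) = C1 + C2*y^(13/5)


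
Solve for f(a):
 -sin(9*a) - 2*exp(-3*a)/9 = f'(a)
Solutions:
 f(a) = C1 + cos(9*a)/9 + 2*exp(-3*a)/27


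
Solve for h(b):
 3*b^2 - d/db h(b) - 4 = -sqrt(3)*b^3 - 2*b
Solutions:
 h(b) = C1 + sqrt(3)*b^4/4 + b^3 + b^2 - 4*b


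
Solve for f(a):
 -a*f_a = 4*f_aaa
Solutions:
 f(a) = C1 + Integral(C2*airyai(-2^(1/3)*a/2) + C3*airybi(-2^(1/3)*a/2), a)


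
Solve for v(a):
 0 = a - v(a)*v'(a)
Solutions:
 v(a) = -sqrt(C1 + a^2)
 v(a) = sqrt(C1 + a^2)


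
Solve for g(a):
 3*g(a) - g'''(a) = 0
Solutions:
 g(a) = C3*exp(3^(1/3)*a) + (C1*sin(3^(5/6)*a/2) + C2*cos(3^(5/6)*a/2))*exp(-3^(1/3)*a/2)


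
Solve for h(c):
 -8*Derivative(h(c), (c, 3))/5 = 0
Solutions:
 h(c) = C1 + C2*c + C3*c^2


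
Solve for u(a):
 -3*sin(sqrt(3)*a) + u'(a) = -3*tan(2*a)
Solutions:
 u(a) = C1 + 3*log(cos(2*a))/2 - sqrt(3)*cos(sqrt(3)*a)


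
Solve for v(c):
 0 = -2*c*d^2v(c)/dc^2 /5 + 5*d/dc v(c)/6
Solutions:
 v(c) = C1 + C2*c^(37/12)


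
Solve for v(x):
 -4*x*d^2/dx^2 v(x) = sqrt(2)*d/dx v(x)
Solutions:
 v(x) = C1 + C2*x^(1 - sqrt(2)/4)


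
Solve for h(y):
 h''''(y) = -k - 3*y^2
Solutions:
 h(y) = C1 + C2*y + C3*y^2 + C4*y^3 - k*y^4/24 - y^6/120


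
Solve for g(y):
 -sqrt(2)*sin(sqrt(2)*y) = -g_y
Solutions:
 g(y) = C1 - cos(sqrt(2)*y)


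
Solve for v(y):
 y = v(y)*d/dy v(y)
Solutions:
 v(y) = -sqrt(C1 + y^2)
 v(y) = sqrt(C1 + y^2)


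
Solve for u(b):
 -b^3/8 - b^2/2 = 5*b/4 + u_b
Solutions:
 u(b) = C1 - b^4/32 - b^3/6 - 5*b^2/8


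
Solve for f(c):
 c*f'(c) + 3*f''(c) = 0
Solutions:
 f(c) = C1 + C2*erf(sqrt(6)*c/6)


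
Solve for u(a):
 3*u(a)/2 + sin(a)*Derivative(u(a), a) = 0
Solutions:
 u(a) = C1*(cos(a) + 1)^(3/4)/(cos(a) - 1)^(3/4)


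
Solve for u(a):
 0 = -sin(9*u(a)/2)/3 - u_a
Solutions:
 u(a) = -2*acos((-C1 - exp(3*a))/(C1 - exp(3*a)))/9 + 4*pi/9
 u(a) = 2*acos((-C1 - exp(3*a))/(C1 - exp(3*a)))/9


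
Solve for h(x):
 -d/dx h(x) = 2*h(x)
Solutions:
 h(x) = C1*exp(-2*x)


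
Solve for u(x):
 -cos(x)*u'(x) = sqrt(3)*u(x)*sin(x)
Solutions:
 u(x) = C1*cos(x)^(sqrt(3))


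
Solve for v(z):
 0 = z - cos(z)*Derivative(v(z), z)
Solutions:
 v(z) = C1 + Integral(z/cos(z), z)


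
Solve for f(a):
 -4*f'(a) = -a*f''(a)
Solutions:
 f(a) = C1 + C2*a^5


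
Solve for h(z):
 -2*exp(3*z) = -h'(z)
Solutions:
 h(z) = C1 + 2*exp(3*z)/3


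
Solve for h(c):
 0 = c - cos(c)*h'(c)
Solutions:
 h(c) = C1 + Integral(c/cos(c), c)


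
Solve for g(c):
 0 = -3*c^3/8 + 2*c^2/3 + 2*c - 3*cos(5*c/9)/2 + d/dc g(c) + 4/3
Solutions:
 g(c) = C1 + 3*c^4/32 - 2*c^3/9 - c^2 - 4*c/3 + 27*sin(5*c/9)/10


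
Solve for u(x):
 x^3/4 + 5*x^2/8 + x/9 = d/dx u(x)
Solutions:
 u(x) = C1 + x^4/16 + 5*x^3/24 + x^2/18


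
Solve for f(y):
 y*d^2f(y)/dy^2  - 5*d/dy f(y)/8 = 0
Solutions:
 f(y) = C1 + C2*y^(13/8)


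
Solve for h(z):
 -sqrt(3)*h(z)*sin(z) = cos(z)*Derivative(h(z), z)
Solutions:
 h(z) = C1*cos(z)^(sqrt(3))


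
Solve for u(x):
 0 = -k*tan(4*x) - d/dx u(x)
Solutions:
 u(x) = C1 + k*log(cos(4*x))/4


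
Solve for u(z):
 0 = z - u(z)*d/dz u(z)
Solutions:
 u(z) = -sqrt(C1 + z^2)
 u(z) = sqrt(C1 + z^2)


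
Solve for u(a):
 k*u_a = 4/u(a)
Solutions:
 u(a) = -sqrt(C1 + 8*a/k)
 u(a) = sqrt(C1 + 8*a/k)


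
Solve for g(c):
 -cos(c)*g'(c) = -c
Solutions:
 g(c) = C1 + Integral(c/cos(c), c)


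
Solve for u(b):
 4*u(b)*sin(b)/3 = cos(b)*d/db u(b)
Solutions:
 u(b) = C1/cos(b)^(4/3)


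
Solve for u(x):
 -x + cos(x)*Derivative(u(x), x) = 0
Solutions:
 u(x) = C1 + Integral(x/cos(x), x)


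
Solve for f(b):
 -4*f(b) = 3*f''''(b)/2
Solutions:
 f(b) = (C1*sin(2^(1/4)*3^(3/4)*b/3) + C2*cos(2^(1/4)*3^(3/4)*b/3))*exp(-2^(1/4)*3^(3/4)*b/3) + (C3*sin(2^(1/4)*3^(3/4)*b/3) + C4*cos(2^(1/4)*3^(3/4)*b/3))*exp(2^(1/4)*3^(3/4)*b/3)


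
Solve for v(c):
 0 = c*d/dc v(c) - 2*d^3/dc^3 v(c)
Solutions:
 v(c) = C1 + Integral(C2*airyai(2^(2/3)*c/2) + C3*airybi(2^(2/3)*c/2), c)


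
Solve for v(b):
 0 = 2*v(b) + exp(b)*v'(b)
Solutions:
 v(b) = C1*exp(2*exp(-b))


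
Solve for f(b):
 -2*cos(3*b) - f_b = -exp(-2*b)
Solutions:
 f(b) = C1 - 2*sin(3*b)/3 - exp(-2*b)/2


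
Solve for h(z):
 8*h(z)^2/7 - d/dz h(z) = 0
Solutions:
 h(z) = -7/(C1 + 8*z)


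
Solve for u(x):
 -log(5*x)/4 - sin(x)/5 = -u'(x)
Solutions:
 u(x) = C1 + x*log(x)/4 - x/4 + x*log(5)/4 - cos(x)/5


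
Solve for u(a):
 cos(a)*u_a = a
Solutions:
 u(a) = C1 + Integral(a/cos(a), a)


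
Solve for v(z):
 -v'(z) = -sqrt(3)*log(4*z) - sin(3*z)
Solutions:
 v(z) = C1 + sqrt(3)*z*(log(z) - 1) + 2*sqrt(3)*z*log(2) - cos(3*z)/3


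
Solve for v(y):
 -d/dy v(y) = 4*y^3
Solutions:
 v(y) = C1 - y^4


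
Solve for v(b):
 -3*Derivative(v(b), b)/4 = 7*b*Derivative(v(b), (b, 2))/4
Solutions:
 v(b) = C1 + C2*b^(4/7)


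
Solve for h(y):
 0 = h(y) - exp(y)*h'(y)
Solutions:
 h(y) = C1*exp(-exp(-y))


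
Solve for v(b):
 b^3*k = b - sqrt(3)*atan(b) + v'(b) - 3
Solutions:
 v(b) = C1 + b^4*k/4 - b^2/2 + 3*b + sqrt(3)*(b*atan(b) - log(b^2 + 1)/2)


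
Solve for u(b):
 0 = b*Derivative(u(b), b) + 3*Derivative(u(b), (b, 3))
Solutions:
 u(b) = C1 + Integral(C2*airyai(-3^(2/3)*b/3) + C3*airybi(-3^(2/3)*b/3), b)


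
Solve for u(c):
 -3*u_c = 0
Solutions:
 u(c) = C1


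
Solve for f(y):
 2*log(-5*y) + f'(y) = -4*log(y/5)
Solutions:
 f(y) = C1 - 6*y*log(y) + 2*y*(log(5) + 3 - I*pi)


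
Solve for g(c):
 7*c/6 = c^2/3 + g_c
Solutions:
 g(c) = C1 - c^3/9 + 7*c^2/12


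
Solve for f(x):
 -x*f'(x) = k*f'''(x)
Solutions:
 f(x) = C1 + Integral(C2*airyai(x*(-1/k)^(1/3)) + C3*airybi(x*(-1/k)^(1/3)), x)
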